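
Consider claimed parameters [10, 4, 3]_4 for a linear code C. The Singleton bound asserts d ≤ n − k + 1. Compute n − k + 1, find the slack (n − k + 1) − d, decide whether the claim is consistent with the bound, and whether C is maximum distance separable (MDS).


Singleton RHS = n − k + 1 = 7, slack = 4, bound satisfied, not MDS.

Singleton bound: d ≤ n − k + 1.
Here n = 10, k = 4, so n − k + 1 = 7.
Given d = 3, check d ≤ 7: YES.
Slack = (n − k + 1) − d = 4.
The code is NOT MDS (slack = 4 > 0).
Description: the claimed parameters are [10, 4, 3]_4; such a code would be non-MDS.


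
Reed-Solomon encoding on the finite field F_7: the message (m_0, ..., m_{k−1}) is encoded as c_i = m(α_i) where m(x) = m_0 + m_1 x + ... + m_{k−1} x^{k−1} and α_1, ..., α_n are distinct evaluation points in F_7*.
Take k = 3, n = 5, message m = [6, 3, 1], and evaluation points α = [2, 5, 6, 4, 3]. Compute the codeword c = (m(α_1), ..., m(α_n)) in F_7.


c = [2, 4, 4, 6, 3]

Message polynomial: m(x) = 6 + 3·x + 1·x^2 (mod 7).
For each evaluation point α_i, compute m(α_i) mod 7:
  α_1 = 2: Horner steps 1 → 5 → 2, so m(2) = 2.
  α_2 = 5: Horner steps 1 → 1 → 4, so m(5) = 4.
  α_3 = 6: Horner steps 1 → 2 → 4, so m(6) = 4.
  α_4 = 4: Horner steps 1 → 0 → 6, so m(4) = 6.
  α_5 = 3: Horner steps 1 → 6 → 3, so m(3) = 3.
Codeword c = [2, 4, 4, 6, 3] ∈ F_7^5.


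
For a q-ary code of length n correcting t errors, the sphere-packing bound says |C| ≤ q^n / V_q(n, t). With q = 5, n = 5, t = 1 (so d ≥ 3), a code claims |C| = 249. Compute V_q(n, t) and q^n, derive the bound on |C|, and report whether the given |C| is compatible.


V_q(n, t) = 21, q^n = 3125, Hamming bound = 148, |C| = 249 > bound (violated).

Step 1: Compute V_q(n, t) = Σ_{j=0}^1 C(n, j) (q−1)^j.
  j = 0: C(5,0)·(4)^0 = 1·1 = 1.
  j = 1: C(5,1)·(4)^1 = 5·4 = 20.
  V_q(n, t) = 1 + 20 = 21.
Step 2: q^n = 5^5 = 3125.
Step 3: Hamming bound ⌊q^n / V_q(n,t)⌋ = ⌊3125/21⌋ = 148.
Step 4: Compare |C| = 249 to 148: violated.
The claimed |C| lies above the Hamming bound, so no 5-ary code of length 5 with d ≥ 3 can have 249 codewords.


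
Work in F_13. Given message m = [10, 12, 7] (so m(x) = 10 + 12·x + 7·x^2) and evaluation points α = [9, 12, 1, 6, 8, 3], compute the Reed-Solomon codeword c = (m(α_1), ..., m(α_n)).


c = [9, 5, 3, 9, 8, 5]

Message polynomial: m(x) = 10 + 12·x + 7·x^2 (mod 13).
For each evaluation point α_i, compute m(α_i) mod 13:
  α_1 = 9: Horner steps 7 → 10 → 9, so m(9) = 9.
  α_2 = 12: Horner steps 7 → 5 → 5, so m(12) = 5.
  α_3 = 1: Horner steps 7 → 6 → 3, so m(1) = 3.
  α_4 = 6: Horner steps 7 → 2 → 9, so m(6) = 9.
  α_5 = 8: Horner steps 7 → 3 → 8, so m(8) = 8.
  α_6 = 3: Horner steps 7 → 7 → 5, so m(3) = 5.
Codeword c = [9, 5, 3, 9, 8, 5] ∈ F_13^6.


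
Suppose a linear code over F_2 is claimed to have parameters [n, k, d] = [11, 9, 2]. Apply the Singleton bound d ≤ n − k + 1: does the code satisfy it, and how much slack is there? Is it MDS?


Singleton RHS = n − k + 1 = 3, slack = 1, bound satisfied, not MDS.

Singleton bound: d ≤ n − k + 1.
Here n = 11, k = 9, so n − k + 1 = 3.
Given d = 2, check d ≤ 3: YES.
Slack = (n − k + 1) − d = 1.
The code is NOT MDS (slack = 1 > 0).
Description: the claimed parameters are [11, 9, 2]_2; such a code would be non-MDS.


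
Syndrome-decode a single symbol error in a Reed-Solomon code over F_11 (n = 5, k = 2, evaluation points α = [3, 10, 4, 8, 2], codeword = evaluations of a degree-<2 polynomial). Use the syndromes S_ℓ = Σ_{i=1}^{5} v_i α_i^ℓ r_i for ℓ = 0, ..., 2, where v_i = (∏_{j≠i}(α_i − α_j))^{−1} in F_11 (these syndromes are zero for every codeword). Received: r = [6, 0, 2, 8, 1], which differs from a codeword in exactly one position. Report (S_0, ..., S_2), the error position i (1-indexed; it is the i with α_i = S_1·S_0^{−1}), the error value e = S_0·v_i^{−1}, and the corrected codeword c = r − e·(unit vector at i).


S = (3, 6, 1), error at position 5, error magnitude e = 2, c = [6, 0, 2, 8, 10].

Step 1: column multipliers v_i = (∏_{j≠i}(α_i − α_j))^{−1} mod 11.
  i = 1 (α = 3): (3−10)(3−4)(3−8)(3−2) = (−7)·(−1)·(−5)·1 = −35 ≡ 9, so v_1 = 9^{−1} = 5 (mod 11).
  i = 2 (α = 10): (10−3)(10−4)(10−8)(10−2) = 7·6·2·8 = 672 ≡ 1, so v_2 = 1^{−1} = 1 (mod 11).
  i = 3 (α = 4): (4−3)(4−10)(4−8)(4−2) = 1·(−6)·(−4)·2 = 48 ≡ 4, so v_3 = 4^{−1} = 3 (mod 11).
  i = 4 (α = 8): (8−3)(8−10)(8−4)(8−2) = 5·(−2)·4·6 = −240 ≡ 2, so v_4 = 2^{−1} = 6 (mod 11).
  i = 5 (α = 2): (2−3)(2−10)(2−4)(2−8) = (−1)·(−8)·(−2)·(−6) = 96 ≡ 8, so v_5 = 8^{−1} = 7 (mod 11).
  v = [5, 1, 3, 6, 7].
Step 2: syndromes of r = [6, 0, 2, 8, 1] (all sums mod 11).
  S_0 = Σ v_i r_i = 5·6 + 1·0 + 3·2 + 6·8 + 7·1 = 91 ≡ 3.
  S_1 = Σ v_i α_i r_i = 5·3·6 + 1·10·0 + 3·4·2 + 6·8·8 + 7·2·1 = 512 ≡ 6.
  α_i^2 mod 11 = [9, 1, 5, 9, 4].
  S_2 = Σ v_i α_i^2 r_i = 5·9·6 + 1·1·0 + 3·5·2 + 6·9·8 + 7·4·1 = 760 ≡ 1.
  S = (3, 6, 1) ≠ 0, so r is not a codeword (an error is present).
Step 3: locate the error. For a single error e at position i, S_ℓ = v_i·e·α_i^ℓ, so α_err = S_1/S_0.
  S_0^{−1} = 3^{−1} = 4 (mod 11), so α_err = 6·4 = 24 ≡ 2 = α_5. Error position i = 5.
  Consistency check: S_2/S_1 = 1·2 = 2 ≡ 2 = α_err ✓ (single-error assumption holds).
Step 4: error magnitude e = S_0/v_5 = S_0·∏_{j≠5}(α_5 − α_j) = 3·8 = 24 ≡ 2 (mod 11).
Step 5: correct position 5: c_5 = r_5 − e = 1 − 2 ≡ 10 (mod 11). Hence c = [6, 0, 2, 8, 10].
  Check: interpolating c through the α_i gives m(x) = 7 + 7·x (degree < 2) with m(α_i) = c_i for every i, so c is indeed a codeword.


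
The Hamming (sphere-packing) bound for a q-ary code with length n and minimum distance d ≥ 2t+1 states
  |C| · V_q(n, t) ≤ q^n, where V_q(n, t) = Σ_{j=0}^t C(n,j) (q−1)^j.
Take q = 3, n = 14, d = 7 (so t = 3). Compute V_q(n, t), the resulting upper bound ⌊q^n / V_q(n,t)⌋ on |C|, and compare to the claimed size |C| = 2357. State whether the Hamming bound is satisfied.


V_q(n, t) = 3305, q^n = 4782969, Hamming bound = 1447, |C| = 2357 > bound (violated).

Step 1: Compute V_q(n, t) = Σ_{j=0}^3 C(n, j) (q−1)^j.
  j = 0: C(14,0)·(2)^0 = 1·1 = 1.
  j = 1: C(14,1)·(2)^1 = 14·2 = 28.
  j = 2: C(14,2)·(2)^2 = 91·4 = 364.
  j = 3: C(14,3)·(2)^3 = 364·8 = 2912.
  V_q(n, t) = 1 + 28 + 364 + 2912 = 3305.
Step 2: q^n = 3^14 = 4782969.
Step 3: Hamming bound ⌊q^n / V_q(n,t)⌋ = ⌊4782969/3305⌋ = 1447.
Step 4: Compare |C| = 2357 to 1447: violated.
The claimed |C| lies above the Hamming bound, so no 3-ary code of length 14 with d ≥ 7 can have 2357 codewords.


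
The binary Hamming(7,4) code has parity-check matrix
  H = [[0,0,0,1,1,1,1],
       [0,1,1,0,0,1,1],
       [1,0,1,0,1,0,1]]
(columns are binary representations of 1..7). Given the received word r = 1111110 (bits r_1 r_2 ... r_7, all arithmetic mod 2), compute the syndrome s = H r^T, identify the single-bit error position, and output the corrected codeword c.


s = (1, 1, 1)^T, error position = 7, corrected codeword c = 1111111

Compute s = H r^T mod 2 one row at a time:
  s_1 = 1 + 1 + 1 + 0 = 3 ≡ 1 (mod 2).
  s_2 = 1 + 1 + 1 + 0 = 3 ≡ 1 (mod 2).
  s_3 = 1 + 1 + 1 + 0 = 3 ≡ 1 (mod 2).
s = (1, 1, 1)^T — this equals column 7 of H (binary 111), so error is at position 7.
Correct: flip bit 7 of r = 1111110 to get c = 1111111.


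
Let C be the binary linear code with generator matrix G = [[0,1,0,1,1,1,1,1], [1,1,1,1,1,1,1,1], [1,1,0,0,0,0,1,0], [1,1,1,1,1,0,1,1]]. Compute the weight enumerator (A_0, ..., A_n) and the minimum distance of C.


Weight distribution: A_0 = 1, A_1 = 1, A_2 = 1, A_3 = 3, A_4 = 4, A_5 = 3, A_6 = 1, A_7 = 1, A_8 = 1. Minimum distance d = 1.

Enumerate all 2^4 = 16 messages m ∈ F_2^4.
For each, compute codeword c = mG in F_2^8, then tally its weight.
  m = 0000 → c = 00000000, weight = 0.
  m = 1000 → c = 01011111, weight = 6.
  m = 0100 → c = 11111111, weight = 8.
  m = 1100 → c = 10100000, weight = 2.
  m = 0010 → c = 11000010, weight = 3.
  m = 1010 → c = 10011101, weight = 5.
  m = 0110 → c = 00111101, weight = 5.
  m = 1110 → c = 01100010, weight = 3.
  m = 0001 → c = 11111011, weight = 7.
  m = 1001 → c = 10100100, weight = 3.
  m = 0101 → c = 00000100, weight = 1.
  m = 1101 → c = 01011011, weight = 5.
  m = 0011 → c = 00111001, weight = 4.
  m = 1011 → c = 01100110, weight = 4.
  m = 0111 → c = 11000110, weight = 4.
  m = 1111 → c = 10011001, weight = 4.
Tally weights:
  weight 0: 1 codewords.
  weight 1: 1 codewords.
  weight 2: 1 codewords.
  weight 3: 3 codewords.
  weight 4: 4 codewords.
  weight 5: 3 codewords.
  weight 6: 1 codewords.
  weight 7: 1 codewords.
  weight 8: 1 codewords.
Minimum distance d = smallest w > 0 with A_w > 0 = 1.
Sanity: Σ A_w = 16 = 2^4 = 16 ✓.


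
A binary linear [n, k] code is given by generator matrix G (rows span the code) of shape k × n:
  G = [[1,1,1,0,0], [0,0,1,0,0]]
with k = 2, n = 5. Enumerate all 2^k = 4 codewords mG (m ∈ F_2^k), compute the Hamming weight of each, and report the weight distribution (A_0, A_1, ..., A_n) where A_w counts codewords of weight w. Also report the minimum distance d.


Weight distribution: A_0 = 1, A_1 = 1, A_2 = 1, A_3 = 1. Minimum distance d = 1.

Enumerate all 2^2 = 4 messages m ∈ F_2^2.
For each, compute codeword c = mG in F_2^5, then tally its weight.
  m = 00 → c = 00000, weight = 0.
  m = 10 → c = 11100, weight = 3.
  m = 01 → c = 00100, weight = 1.
  m = 11 → c = 11000, weight = 2.
Tally weights:
  weight 0: 1 codewords.
  weight 1: 1 codewords.
  weight 2: 1 codewords.
  weight 3: 1 codewords.
Minimum distance d = smallest w > 0 with A_w > 0 = 1.
Sanity: Σ A_w = 4 = 2^2 = 4 ✓.


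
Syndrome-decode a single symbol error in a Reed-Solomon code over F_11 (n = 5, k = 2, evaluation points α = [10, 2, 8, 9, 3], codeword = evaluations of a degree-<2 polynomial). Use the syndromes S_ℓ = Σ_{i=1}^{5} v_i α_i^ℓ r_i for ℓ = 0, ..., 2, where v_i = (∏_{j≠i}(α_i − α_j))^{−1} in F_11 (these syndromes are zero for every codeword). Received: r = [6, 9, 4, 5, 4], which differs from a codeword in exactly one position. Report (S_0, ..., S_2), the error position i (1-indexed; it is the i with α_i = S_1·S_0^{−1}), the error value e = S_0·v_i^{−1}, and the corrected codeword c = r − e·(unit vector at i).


S = (6, 7, 10), error at position 5, error magnitude e = 5, c = [6, 9, 4, 5, 10].

Step 1: column multipliers v_i = (∏_{j≠i}(α_i − α_j))^{−1} mod 11.
  i = 1 (α = 10): (10−2)(10−8)(10−9)(10−3) = 8·2·1·7 = 112 ≡ 2, so v_1 = 2^{−1} = 6 (mod 11).
  i = 2 (α = 2): (2−10)(2−8)(2−9)(2−3) = (−8)·(−6)·(−7)·(−1) = 336 ≡ 6, so v_2 = 6^{−1} = 2 (mod 11).
  i = 3 (α = 8): (8−10)(8−2)(8−9)(8−3) = (−2)·6·(−1)·5 = 60 ≡ 5, so v_3 = 5^{−1} = 9 (mod 11).
  i = 4 (α = 9): (9−10)(9−2)(9−8)(9−3) = (−1)·7·1·6 = −42 ≡ 2, so v_4 = 2^{−1} = 6 (mod 11).
  i = 5 (α = 3): (3−10)(3−2)(3−8)(3−9) = (−7)·1·(−5)·(−6) = −210 ≡ 10, so v_5 = 10^{−1} = 10 (mod 11).
  v = [6, 2, 9, 6, 10].
Step 2: syndromes of r = [6, 9, 4, 5, 4] (all sums mod 11).
  S_0 = Σ v_i r_i = 6·6 + 2·9 + 9·4 + 6·5 + 10·4 = 160 ≡ 6.
  S_1 = Σ v_i α_i r_i = 6·10·6 + 2·2·9 + 9·8·4 + 6·9·5 + 10·3·4 = 1074 ≡ 7.
  α_i^2 mod 11 = [1, 4, 9, 4, 9].
  S_2 = Σ v_i α_i^2 r_i = 6·1·6 + 2·4·9 + 9·9·4 + 6·4·5 + 10·9·4 = 912 ≡ 10.
  S = (6, 7, 10) ≠ 0, so r is not a codeword (an error is present).
Step 3: locate the error. For a single error e at position i, S_ℓ = v_i·e·α_i^ℓ, so α_err = S_1/S_0.
  S_0^{−1} = 6^{−1} = 2 (mod 11), so α_err = 7·2 = 14 ≡ 3 = α_5. Error position i = 5.
  Consistency check: S_2/S_1 = 10·8 = 80 ≡ 3 = α_err ✓ (single-error assumption holds).
Step 4: error magnitude e = S_0/v_5 = S_0·∏_{j≠5}(α_5 − α_j) = 6·10 = 60 ≡ 5 (mod 11).
Step 5: correct position 5: c_5 = r_5 − e = 4 − 5 ≡ 10 (mod 11). Hence c = [6, 9, 4, 5, 10].
  Check: interpolating c through the α_i gives m(x) = 7 + 1·x (degree < 2) with m(α_i) = c_i for every i, so c is indeed a codeword.


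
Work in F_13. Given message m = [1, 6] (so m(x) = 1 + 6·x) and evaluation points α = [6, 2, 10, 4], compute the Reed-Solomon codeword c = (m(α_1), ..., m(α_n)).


c = [11, 0, 9, 12]

Message polynomial: m(x) = 1 + 6·x (mod 13).
For each evaluation point α_i, compute m(α_i) mod 13:
  α_1 = 6: Horner steps 6 → 11, so m(6) = 11.
  α_2 = 2: Horner steps 6 → 0, so m(2) = 0.
  α_3 = 10: Horner steps 6 → 9, so m(10) = 9.
  α_4 = 4: Horner steps 6 → 12, so m(4) = 12.
Codeword c = [11, 0, 9, 12] ∈ F_13^4.


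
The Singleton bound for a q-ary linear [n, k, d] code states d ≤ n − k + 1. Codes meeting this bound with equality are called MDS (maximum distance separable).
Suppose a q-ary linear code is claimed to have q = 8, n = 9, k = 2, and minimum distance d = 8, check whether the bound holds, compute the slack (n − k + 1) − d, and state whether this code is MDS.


Singleton RHS = n − k + 1 = 8, slack = 0, bound satisfied, MDS.

Singleton bound: d ≤ n − k + 1.
Here n = 9, k = 2, so n − k + 1 = 8.
Given d = 8, check d ≤ 8: YES.
Slack = (n − k + 1) − d = 0.
The code is MDS (slack = 0).
Description: the claimed parameters are [9, 2, 8]_8; such a code would be MDS (meets Singleton bound).


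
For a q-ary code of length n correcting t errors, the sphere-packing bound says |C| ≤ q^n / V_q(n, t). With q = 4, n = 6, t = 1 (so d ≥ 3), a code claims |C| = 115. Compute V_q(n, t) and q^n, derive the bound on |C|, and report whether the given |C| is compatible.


V_q(n, t) = 19, q^n = 4096, Hamming bound = 215, |C| = 115 ≤ bound (satisfied).

Step 1: Compute V_q(n, t) = Σ_{j=0}^1 C(n, j) (q−1)^j.
  j = 0: C(6,0)·(3)^0 = 1·1 = 1.
  j = 1: C(6,1)·(3)^1 = 6·3 = 18.
  V_q(n, t) = 1 + 18 = 19.
Step 2: q^n = 4^6 = 4096.
Step 3: Hamming bound ⌊q^n / V_q(n,t)⌋ = ⌊4096/19⌋ = 215.
Step 4: Compare |C| = 115 to 215: satisfied.
The claimed |C| lies below the Hamming bound.


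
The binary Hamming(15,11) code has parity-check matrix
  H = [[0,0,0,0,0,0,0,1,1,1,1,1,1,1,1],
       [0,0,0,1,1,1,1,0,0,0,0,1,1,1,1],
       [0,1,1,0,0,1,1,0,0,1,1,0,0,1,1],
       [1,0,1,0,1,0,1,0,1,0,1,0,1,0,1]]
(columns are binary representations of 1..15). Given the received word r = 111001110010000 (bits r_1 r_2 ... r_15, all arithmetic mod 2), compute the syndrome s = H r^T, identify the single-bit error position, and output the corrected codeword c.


s = (0, 0, 1, 0)^T, error position = 2, corrected codeword c = 101001110010000

Compute s = H r^T mod 2 one row at a time:
  s_1 = 1 + 0 + 0 + 1 + 0 + 0 + 0 + 0 = 2 ≡ 0 (mod 2).
  s_2 = 0 + 0 + 1 + 1 + 0 + 0 + 0 + 0 = 2 ≡ 0 (mod 2).
  s_3 = 1 + 1 + 1 + 1 + 0 + 1 + 0 + 0 = 5 ≡ 1 (mod 2).
  s_4 = 1 + 1 + 0 + 1 + 0 + 1 + 0 + 0 = 4 ≡ 0 (mod 2).
s = (0, 0, 1, 0)^T — this equals column 2 of H (binary 0010), so error is at position 2.
Correct: flip bit 2 of r = 111001110010000 to get c = 101001110010000.


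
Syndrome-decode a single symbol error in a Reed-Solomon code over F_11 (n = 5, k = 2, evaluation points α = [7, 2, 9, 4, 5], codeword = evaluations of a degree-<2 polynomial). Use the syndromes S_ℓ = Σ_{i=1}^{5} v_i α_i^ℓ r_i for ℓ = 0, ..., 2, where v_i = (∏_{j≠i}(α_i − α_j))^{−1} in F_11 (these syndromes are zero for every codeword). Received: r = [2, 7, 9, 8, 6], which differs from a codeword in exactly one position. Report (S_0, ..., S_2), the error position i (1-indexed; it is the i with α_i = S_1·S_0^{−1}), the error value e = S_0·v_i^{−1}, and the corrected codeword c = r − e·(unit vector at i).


S = (6, 1, 2), error at position 2, error magnitude e = 6, c = [2, 1, 9, 8, 6].

Step 1: column multipliers v_i = (∏_{j≠i}(α_i − α_j))^{−1} mod 11.
  i = 1 (α = 7): (7−2)(7−9)(7−4)(7−5) = 5·(−2)·3·2 = −60 ≡ 6, so v_1 = 6^{−1} = 2 (mod 11).
  i = 2 (α = 2): (2−7)(2−9)(2−4)(2−5) = (−5)·(−7)·(−2)·(−3) = 210 ≡ 1, so v_2 = 1^{−1} = 1 (mod 11).
  i = 3 (α = 9): (9−7)(9−2)(9−4)(9−5) = 2·7·5·4 = 280 ≡ 5, so v_3 = 5^{−1} = 9 (mod 11).
  i = 4 (α = 4): (4−7)(4−2)(4−9)(4−5) = (−3)·2·(−5)·(−1) = −30 ≡ 3, so v_4 = 3^{−1} = 4 (mod 11).
  i = 5 (α = 5): (5−7)(5−2)(5−9)(5−4) = (−2)·3·(−4)·1 = 24 ≡ 2, so v_5 = 2^{−1} = 6 (mod 11).
  v = [2, 1, 9, 4, 6].
Step 2: syndromes of r = [2, 7, 9, 8, 6] (all sums mod 11).
  S_0 = Σ v_i r_i = 2·2 + 1·7 + 9·9 + 4·8 + 6·6 = 160 ≡ 6.
  S_1 = Σ v_i α_i r_i = 2·7·2 + 1·2·7 + 9·9·9 + 4·4·8 + 6·5·6 = 1079 ≡ 1.
  α_i^2 mod 11 = [5, 4, 4, 5, 3].
  S_2 = Σ v_i α_i^2 r_i = 2·5·2 + 1·4·7 + 9·4·9 + 4·5·8 + 6·3·6 = 640 ≡ 2.
  S = (6, 1, 2) ≠ 0, so r is not a codeword (an error is present).
Step 3: locate the error. For a single error e at position i, S_ℓ = v_i·e·α_i^ℓ, so α_err = S_1/S_0.
  S_0^{−1} = 6^{−1} = 2 (mod 11), so α_err = 1·2 = 2 ≡ 2 = α_2. Error position i = 2.
  Consistency check: S_2/S_1 = 2·1 = 2 ≡ 2 = α_err ✓ (single-error assumption holds).
Step 4: error magnitude e = S_0/v_2 = S_0·∏_{j≠2}(α_2 − α_j) = 6·1 = 6 ≡ 6 (mod 11).
Step 5: correct position 2: c_2 = r_2 − e = 7 − 6 ≡ 1 (mod 11). Hence c = [2, 1, 9, 8, 6].
  Check: interpolating c through the α_i gives m(x) = 5 + 9·x (degree < 2) with m(α_i) = c_i for every i, so c is indeed a codeword.


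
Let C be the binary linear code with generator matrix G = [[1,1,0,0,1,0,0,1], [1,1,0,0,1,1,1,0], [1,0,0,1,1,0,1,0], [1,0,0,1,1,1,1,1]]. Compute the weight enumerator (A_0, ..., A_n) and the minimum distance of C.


Weight distribution: A_0 = 1, A_1 = 1, A_2 = 1, A_3 = 4, A_4 = 5, A_5 = 3, A_6 = 1. Minimum distance d = 1.

Enumerate all 2^4 = 16 messages m ∈ F_2^4.
For each, compute codeword c = mG in F_2^8, then tally its weight.
  m = 0000 → c = 00000000, weight = 0.
  m = 1000 → c = 11001001, weight = 4.
  m = 0100 → c = 11001110, weight = 5.
  m = 1100 → c = 00000111, weight = 3.
  m = 0010 → c = 10011010, weight = 4.
  m = 1010 → c = 01010011, weight = 4.
  m = 0110 → c = 01010100, weight = 3.
  m = 1110 → c = 10011101, weight = 5.
  m = 0001 → c = 10011111, weight = 6.
  m = 1001 → c = 01010110, weight = 4.
  m = 0101 → c = 01010001, weight = 3.
  m = 1101 → c = 10011000, weight = 3.
  m = 0011 → c = 00000101, weight = 2.
  m = 1011 → c = 11001100, weight = 4.
  m = 0111 → c = 11001011, weight = 5.
  m = 1111 → c = 00000010, weight = 1.
Tally weights:
  weight 0: 1 codewords.
  weight 1: 1 codewords.
  weight 2: 1 codewords.
  weight 3: 4 codewords.
  weight 4: 5 codewords.
  weight 5: 3 codewords.
  weight 6: 1 codewords.
Minimum distance d = smallest w > 0 with A_w > 0 = 1.
Sanity: Σ A_w = 16 = 2^4 = 16 ✓.


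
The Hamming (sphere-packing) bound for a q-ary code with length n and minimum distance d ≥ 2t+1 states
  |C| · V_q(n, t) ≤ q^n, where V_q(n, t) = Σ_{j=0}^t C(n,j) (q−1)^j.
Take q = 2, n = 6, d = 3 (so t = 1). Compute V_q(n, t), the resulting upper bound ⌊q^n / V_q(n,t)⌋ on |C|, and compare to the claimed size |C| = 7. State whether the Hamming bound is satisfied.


V_q(n, t) = 7, q^n = 64, Hamming bound = 9, |C| = 7 ≤ bound (satisfied).

Step 1: Compute V_q(n, t) = Σ_{j=0}^1 C(n, j) (q−1)^j.
  j = 0: C(6,0)·(1)^0 = 1·1 = 1.
  j = 1: C(6,1)·(1)^1 = 6·1 = 6.
  V_q(n, t) = 1 + 6 = 7.
Step 2: q^n = 2^6 = 64.
Step 3: Hamming bound ⌊q^n / V_q(n,t)⌋ = ⌊64/7⌋ = 9.
Step 4: Compare |C| = 7 to 9: satisfied.
The claimed |C| lies below the Hamming bound.


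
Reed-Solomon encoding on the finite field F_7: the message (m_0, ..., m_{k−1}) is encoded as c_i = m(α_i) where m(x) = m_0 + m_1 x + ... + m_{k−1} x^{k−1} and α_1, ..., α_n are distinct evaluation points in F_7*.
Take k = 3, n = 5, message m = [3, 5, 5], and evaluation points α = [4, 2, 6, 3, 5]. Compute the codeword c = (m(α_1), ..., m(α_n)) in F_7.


c = [5, 5, 3, 0, 6]

Message polynomial: m(x) = 3 + 5·x + 5·x^2 (mod 7).
For each evaluation point α_i, compute m(α_i) mod 7:
  α_1 = 4: Horner steps 5 → 4 → 5, so m(4) = 5.
  α_2 = 2: Horner steps 5 → 1 → 5, so m(2) = 5.
  α_3 = 6: Horner steps 5 → 0 → 3, so m(6) = 3.
  α_4 = 3: Horner steps 5 → 6 → 0, so m(3) = 0.
  α_5 = 5: Horner steps 5 → 2 → 6, so m(5) = 6.
Codeword c = [5, 5, 3, 0, 6] ∈ F_7^5.


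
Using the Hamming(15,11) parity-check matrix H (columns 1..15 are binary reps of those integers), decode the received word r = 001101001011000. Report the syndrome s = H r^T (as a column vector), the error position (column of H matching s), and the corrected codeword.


s = (1, 1, 1, 1)^T, error position = 15, corrected codeword c = 001101001011001

Compute s = H r^T mod 2 one row at a time:
  s_1 = 0 + 1 + 0 + 1 + 1 + 0 + 0 + 0 = 3 ≡ 1 (mod 2).
  s_2 = 1 + 0 + 1 + 0 + 1 + 0 + 0 + 0 = 3 ≡ 1 (mod 2).
  s_3 = 0 + 1 + 1 + 0 + 0 + 1 + 0 + 0 = 3 ≡ 1 (mod 2).
  s_4 = 0 + 1 + 0 + 0 + 1 + 1 + 0 + 0 = 3 ≡ 1 (mod 2).
s = (1, 1, 1, 1)^T — this equals column 15 of H (binary 1111), so error is at position 15.
Correct: flip bit 15 of r = 001101001011000 to get c = 001101001011001.


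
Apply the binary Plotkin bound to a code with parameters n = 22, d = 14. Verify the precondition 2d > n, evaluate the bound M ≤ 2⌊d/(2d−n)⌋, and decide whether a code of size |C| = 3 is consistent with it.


Plotkin bound M ≤ 4; given |C| = 3 ≤ bound (satisfied).

Check applicability: 2d = 28, n = 22.
2d − n = 6 > 0, so Plotkin applies.
Compute d/(2d−n) = 14/6 ≈ 2.3333.
⌊d/(2d−n)⌋ = 2.
Plotkin bound: M ≤ 2·2 = 4.
Given |C| = 3, check: satisfied.
This |C| is below the Plotkin bound.


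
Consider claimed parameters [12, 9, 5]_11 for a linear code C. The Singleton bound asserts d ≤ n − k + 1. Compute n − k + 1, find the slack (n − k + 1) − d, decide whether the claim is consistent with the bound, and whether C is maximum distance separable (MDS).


Singleton RHS = n − k + 1 = 4, slack = -1, bound violated (no such code; not MDS).

Singleton bound: d ≤ n − k + 1.
Here n = 12, k = 9, so n − k + 1 = 4.
Given d = 5, check d ≤ 4: NO.
Slack = (n − k + 1) − d = -1.
The slack is negative: d = 5 exceeds n − k + 1 = 4 by 1, so the Singleton bound is violated and no linear [12, 9, 5]_11 code can exist. In particular it is not MDS (MDS requires d = n − k + 1 exactly).
Description: the claimed parameters are [12, 9, 5]_11; such a code would be impossible (violates the Singleton bound).


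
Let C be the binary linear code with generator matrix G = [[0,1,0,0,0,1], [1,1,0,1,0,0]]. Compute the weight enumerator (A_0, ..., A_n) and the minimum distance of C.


Weight distribution: A_0 = 1, A_2 = 1, A_3 = 2. Minimum distance d = 2.

Enumerate all 2^2 = 4 messages m ∈ F_2^2.
For each, compute codeword c = mG in F_2^6, then tally its weight.
  m = 00 → c = 000000, weight = 0.
  m = 10 → c = 010001, weight = 2.
  m = 01 → c = 110100, weight = 3.
  m = 11 → c = 100101, weight = 3.
Tally weights:
  weight 0: 1 codewords.
  weight 2: 1 codewords.
  weight 3: 2 codewords.
Minimum distance d = smallest w > 0 with A_w > 0 = 2.
Sanity: Σ A_w = 4 = 2^2 = 4 ✓.


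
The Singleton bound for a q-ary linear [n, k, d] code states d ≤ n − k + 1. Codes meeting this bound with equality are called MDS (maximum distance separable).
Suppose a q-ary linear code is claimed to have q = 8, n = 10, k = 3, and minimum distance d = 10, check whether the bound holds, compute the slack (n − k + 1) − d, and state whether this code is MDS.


Singleton RHS = n − k + 1 = 8, slack = -2, bound violated (no such code; not MDS).

Singleton bound: d ≤ n − k + 1.
Here n = 10, k = 3, so n − k + 1 = 8.
Given d = 10, check d ≤ 8: NO.
Slack = (n − k + 1) − d = -2.
The slack is negative: d = 10 exceeds n − k + 1 = 8 by 2, so the Singleton bound is violated and no linear [10, 3, 10]_8 code can exist. In particular it is not MDS (MDS requires d = n − k + 1 exactly).
Description: the claimed parameters are [10, 3, 10]_8; such a code would be impossible (violates the Singleton bound).


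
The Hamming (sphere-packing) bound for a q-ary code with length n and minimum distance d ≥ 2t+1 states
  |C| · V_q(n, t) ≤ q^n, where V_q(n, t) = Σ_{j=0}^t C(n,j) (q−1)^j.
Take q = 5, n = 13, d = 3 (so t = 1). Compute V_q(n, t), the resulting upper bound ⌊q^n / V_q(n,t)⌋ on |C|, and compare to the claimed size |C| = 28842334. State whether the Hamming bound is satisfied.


V_q(n, t) = 53, q^n = 1220703125, Hamming bound = 23032134, |C| = 28842334 > bound (violated).

Step 1: Compute V_q(n, t) = Σ_{j=0}^1 C(n, j) (q−1)^j.
  j = 0: C(13,0)·(4)^0 = 1·1 = 1.
  j = 1: C(13,1)·(4)^1 = 13·4 = 52.
  V_q(n, t) = 1 + 52 = 53.
Step 2: q^n = 5^13 = 1220703125.
Step 3: Hamming bound ⌊q^n / V_q(n,t)⌋ = ⌊1220703125/53⌋ = 23032134.
Step 4: Compare |C| = 28842334 to 23032134: violated.
The claimed |C| lies above the Hamming bound, so no 5-ary code of length 13 with d ≥ 3 can have 28842334 codewords.


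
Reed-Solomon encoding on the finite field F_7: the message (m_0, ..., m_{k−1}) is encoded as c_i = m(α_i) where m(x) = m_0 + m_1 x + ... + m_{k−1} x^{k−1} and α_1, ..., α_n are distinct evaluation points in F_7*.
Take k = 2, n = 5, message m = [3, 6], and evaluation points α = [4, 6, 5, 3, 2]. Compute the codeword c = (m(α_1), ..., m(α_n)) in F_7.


c = [6, 4, 5, 0, 1]

Message polynomial: m(x) = 3 + 6·x (mod 7).
For each evaluation point α_i, compute m(α_i) mod 7:
  α_1 = 4: Horner steps 6 → 6, so m(4) = 6.
  α_2 = 6: Horner steps 6 → 4, so m(6) = 4.
  α_3 = 5: Horner steps 6 → 5, so m(5) = 5.
  α_4 = 3: Horner steps 6 → 0, so m(3) = 0.
  α_5 = 2: Horner steps 6 → 1, so m(2) = 1.
Codeword c = [6, 4, 5, 0, 1] ∈ F_7^5.


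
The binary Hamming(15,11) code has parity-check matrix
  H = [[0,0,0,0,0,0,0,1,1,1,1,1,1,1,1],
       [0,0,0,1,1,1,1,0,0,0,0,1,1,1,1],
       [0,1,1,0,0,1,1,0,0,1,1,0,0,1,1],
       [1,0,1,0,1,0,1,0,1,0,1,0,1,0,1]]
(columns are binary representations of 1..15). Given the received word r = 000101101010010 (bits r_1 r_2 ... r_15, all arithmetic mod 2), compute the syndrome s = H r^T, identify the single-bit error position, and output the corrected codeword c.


s = (1, 0, 0, 1)^T, error position = 9, corrected codeword c = 000101100010010

Compute s = H r^T mod 2 one row at a time:
  s_1 = 0 + 1 + 0 + 1 + 0 + 0 + 1 + 0 = 3 ≡ 1 (mod 2).
  s_2 = 1 + 0 + 1 + 1 + 0 + 0 + 1 + 0 = 4 ≡ 0 (mod 2).
  s_3 = 0 + 0 + 1 + 1 + 0 + 1 + 1 + 0 = 4 ≡ 0 (mod 2).
  s_4 = 0 + 0 + 0 + 1 + 1 + 1 + 0 + 0 = 3 ≡ 1 (mod 2).
s = (1, 0, 0, 1)^T — this equals column 9 of H (binary 1001), so error is at position 9.
Correct: flip bit 9 of r = 000101101010010 to get c = 000101100010010.


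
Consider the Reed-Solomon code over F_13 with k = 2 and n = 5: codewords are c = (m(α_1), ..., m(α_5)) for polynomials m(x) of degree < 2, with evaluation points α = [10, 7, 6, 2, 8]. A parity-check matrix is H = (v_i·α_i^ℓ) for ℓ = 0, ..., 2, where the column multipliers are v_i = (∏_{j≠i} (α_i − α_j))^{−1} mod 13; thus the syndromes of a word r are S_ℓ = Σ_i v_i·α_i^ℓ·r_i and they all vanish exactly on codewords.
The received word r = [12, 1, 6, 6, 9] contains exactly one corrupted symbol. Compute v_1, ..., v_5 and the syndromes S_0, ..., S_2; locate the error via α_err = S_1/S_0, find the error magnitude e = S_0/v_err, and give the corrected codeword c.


S = (10, 7, 1), error at position 4, error magnitude e = 6, c = [12, 1, 6, 0, 9].

Step 1: column multipliers v_i = (∏_{j≠i}(α_i − α_j))^{−1} mod 13.
  i = 1 (α = 10): (10−7)(10−6)(10−2)(10−8) = 3·4·8·2 = 192 ≡ 10, so v_1 = 10^{−1} = 4 (mod 13).
  i = 2 (α = 7): (7−10)(7−6)(7−2)(7−8) = (−3)·1·5·(−1) = 15 ≡ 2, so v_2 = 2^{−1} = 7 (mod 13).
  i = 3 (α = 6): (6−10)(6−7)(6−2)(6−8) = (−4)·(−1)·4·(−2) = −32 ≡ 7, so v_3 = 7^{−1} = 2 (mod 13).
  i = 4 (α = 2): (2−10)(2−7)(2−6)(2−8) = (−8)·(−5)·(−4)·(−6) = 960 ≡ 11, so v_4 = 11^{−1} = 6 (mod 13).
  i = 5 (α = 8): (8−10)(8−7)(8−6)(8−2) = (−2)·1·2·6 = −24 ≡ 2, so v_5 = 2^{−1} = 7 (mod 13).
  v = [4, 7, 2, 6, 7].
Step 2: syndromes of r = [12, 1, 6, 6, 9] (all sums mod 13).
  S_0 = Σ v_i r_i = 4·12 + 7·1 + 2·6 + 6·6 + 7·9 = 166 ≡ 10.
  S_1 = Σ v_i α_i r_i = 4·10·12 + 7·7·1 + 2·6·6 + 6·2·6 + 7·8·9 = 1177 ≡ 7.
  α_i^2 mod 13 = [9, 10, 10, 4, 12].
  S_2 = Σ v_i α_i^2 r_i = 4·9·12 + 7·10·1 + 2·10·6 + 6·4·6 + 7·12·9 = 1522 ≡ 1.
  S = (10, 7, 1) ≠ 0, so r is not a codeword (an error is present).
Step 3: locate the error. For a single error e at position i, S_ℓ = v_i·e·α_i^ℓ, so α_err = S_1/S_0.
  S_0^{−1} = 10^{−1} = 4 (mod 13), so α_err = 7·4 = 28 ≡ 2 = α_4. Error position i = 4.
  Consistency check: S_2/S_1 = 1·2 = 2 ≡ 2 = α_err ✓ (single-error assumption holds).
Step 4: error magnitude e = S_0/v_4 = S_0·∏_{j≠4}(α_4 − α_j) = 10·11 = 110 ≡ 6 (mod 13).
Step 5: correct position 4: c_4 = r_4 − e = 6 − 6 ≡ 0 (mod 13). Hence c = [12, 1, 6, 0, 9].
  Check: interpolating c through the α_i gives m(x) = 10 + 8·x (degree < 2) with m(α_i) = c_i for every i, so c is indeed a codeword.


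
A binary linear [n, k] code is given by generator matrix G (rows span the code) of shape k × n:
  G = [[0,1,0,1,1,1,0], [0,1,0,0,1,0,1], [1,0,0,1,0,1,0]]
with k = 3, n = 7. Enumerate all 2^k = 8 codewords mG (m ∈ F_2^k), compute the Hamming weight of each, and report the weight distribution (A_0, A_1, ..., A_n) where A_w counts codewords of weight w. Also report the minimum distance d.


Weight distribution: A_0 = 1, A_2 = 1, A_3 = 4, A_4 = 1, A_6 = 1. Minimum distance d = 2.

Enumerate all 2^3 = 8 messages m ∈ F_2^3.
For each, compute codeword c = mG in F_2^7, then tally its weight.
  m = 000 → c = 0000000, weight = 0.
  m = 100 → c = 0101110, weight = 4.
  m = 010 → c = 0100101, weight = 3.
  m = 110 → c = 0001011, weight = 3.
  m = 001 → c = 1001010, weight = 3.
  m = 101 → c = 1100100, weight = 3.
  m = 011 → c = 1101111, weight = 6.
  m = 111 → c = 1000001, weight = 2.
Tally weights:
  weight 0: 1 codewords.
  weight 2: 1 codewords.
  weight 3: 4 codewords.
  weight 4: 1 codewords.
  weight 6: 1 codewords.
Minimum distance d = smallest w > 0 with A_w > 0 = 2.
Sanity: Σ A_w = 8 = 2^3 = 8 ✓.


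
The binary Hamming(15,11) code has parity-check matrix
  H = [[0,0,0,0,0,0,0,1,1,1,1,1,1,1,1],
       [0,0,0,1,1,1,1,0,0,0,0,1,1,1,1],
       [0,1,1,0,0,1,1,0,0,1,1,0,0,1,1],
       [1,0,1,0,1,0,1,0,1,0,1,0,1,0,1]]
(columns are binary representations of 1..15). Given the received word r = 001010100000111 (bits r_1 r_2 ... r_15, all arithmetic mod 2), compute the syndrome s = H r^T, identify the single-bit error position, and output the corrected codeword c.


s = (1, 1, 0, 1)^T, error position = 13, corrected codeword c = 001010100000011

Compute s = H r^T mod 2 one row at a time:
  s_1 = 0 + 0 + 0 + 0 + 0 + 1 + 1 + 1 = 3 ≡ 1 (mod 2).
  s_2 = 0 + 1 + 0 + 1 + 0 + 1 + 1 + 1 = 5 ≡ 1 (mod 2).
  s_3 = 0 + 1 + 0 + 1 + 0 + 0 + 1 + 1 = 4 ≡ 0 (mod 2).
  s_4 = 0 + 1 + 1 + 1 + 0 + 0 + 1 + 1 = 5 ≡ 1 (mod 2).
s = (1, 1, 0, 1)^T — this equals column 13 of H (binary 1101), so error is at position 13.
Correct: flip bit 13 of r = 001010100000111 to get c = 001010100000011.


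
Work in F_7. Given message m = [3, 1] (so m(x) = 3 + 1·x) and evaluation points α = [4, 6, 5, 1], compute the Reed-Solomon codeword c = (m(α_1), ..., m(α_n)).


c = [0, 2, 1, 4]

Message polynomial: m(x) = 3 + 1·x (mod 7).
For each evaluation point α_i, compute m(α_i) mod 7:
  α_1 = 4: Horner steps 1 → 0, so m(4) = 0.
  α_2 = 6: Horner steps 1 → 2, so m(6) = 2.
  α_3 = 5: Horner steps 1 → 1, so m(5) = 1.
  α_4 = 1: Horner steps 1 → 4, so m(1) = 4.
Codeword c = [0, 2, 1, 4] ∈ F_7^4.


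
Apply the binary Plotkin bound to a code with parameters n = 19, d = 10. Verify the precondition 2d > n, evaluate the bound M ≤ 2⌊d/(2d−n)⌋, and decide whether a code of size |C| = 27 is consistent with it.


Plotkin bound M ≤ 20; given |C| = 27 > bound (violated).

Check applicability: 2d = 20, n = 19.
2d − n = 1 > 0, so Plotkin applies.
Compute d/(2d−n) = 10/1 ≈ 10.0000.
⌊d/(2d−n)⌋ = 10.
Plotkin bound: M ≤ 2·10 = 20.
Given |C| = 27, check: VIOLATED.
This |C| is above the Plotkin bound, so no binary code with n = 19, d = 10 and 27 codewords exists.


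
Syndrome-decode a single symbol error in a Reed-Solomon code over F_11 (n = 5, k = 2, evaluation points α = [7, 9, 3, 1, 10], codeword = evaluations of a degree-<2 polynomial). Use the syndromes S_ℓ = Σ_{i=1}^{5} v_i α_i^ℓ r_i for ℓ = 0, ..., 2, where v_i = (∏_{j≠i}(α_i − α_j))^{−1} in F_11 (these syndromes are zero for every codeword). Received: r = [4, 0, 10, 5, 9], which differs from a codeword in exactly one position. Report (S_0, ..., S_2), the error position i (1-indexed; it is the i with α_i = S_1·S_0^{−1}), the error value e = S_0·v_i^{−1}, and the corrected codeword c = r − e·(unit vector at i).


S = (4, 1, 3), error at position 3, error magnitude e = 9, c = [4, 0, 1, 5, 9].

Step 1: column multipliers v_i = (∏_{j≠i}(α_i − α_j))^{−1} mod 11.
  i = 1 (α = 7): (7−9)(7−3)(7−1)(7−10) = (−2)·4·6·(−3) = 144 ≡ 1, so v_1 = 1^{−1} = 1 (mod 11).
  i = 2 (α = 9): (9−7)(9−3)(9−1)(9−10) = 2·6·8·(−1) = −96 ≡ 3, so v_2 = 3^{−1} = 4 (mod 11).
  i = 3 (α = 3): (3−7)(3−9)(3−1)(3−10) = (−4)·(−6)·2·(−7) = −336 ≡ 5, so v_3 = 5^{−1} = 9 (mod 11).
  i = 4 (α = 1): (1−7)(1−9)(1−3)(1−10) = (−6)·(−8)·(−2)·(−9) = 864 ≡ 6, so v_4 = 6^{−1} = 2 (mod 11).
  i = 5 (α = 10): (10−7)(10−9)(10−3)(10−1) = 3·1·7·9 = 189 ≡ 2, so v_5 = 2^{−1} = 6 (mod 11).
  v = [1, 4, 9, 2, 6].
Step 2: syndromes of r = [4, 0, 10, 5, 9] (all sums mod 11).
  S_0 = Σ v_i r_i = 1·4 + 4·0 + 9·10 + 2·5 + 6·9 = 158 ≡ 4.
  S_1 = Σ v_i α_i r_i = 1·7·4 + 4·9·0 + 9·3·10 + 2·1·5 + 6·10·9 = 848 ≡ 1.
  α_i^2 mod 11 = [5, 4, 9, 1, 1].
  S_2 = Σ v_i α_i^2 r_i = 1·5·4 + 4·4·0 + 9·9·10 + 2·1·5 + 6·1·9 = 894 ≡ 3.
  S = (4, 1, 3) ≠ 0, so r is not a codeword (an error is present).
Step 3: locate the error. For a single error e at position i, S_ℓ = v_i·e·α_i^ℓ, so α_err = S_1/S_0.
  S_0^{−1} = 4^{−1} = 3 (mod 11), so α_err = 1·3 = 3 ≡ 3 = α_3. Error position i = 3.
  Consistency check: S_2/S_1 = 3·1 = 3 ≡ 3 = α_err ✓ (single-error assumption holds).
Step 4: error magnitude e = S_0/v_3 = S_0·∏_{j≠3}(α_3 − α_j) = 4·5 = 20 ≡ 9 (mod 11).
Step 5: correct position 3: c_3 = r_3 − e = 10 − 9 ≡ 1 (mod 11). Hence c = [4, 0, 1, 5, 9].
  Check: interpolating c through the α_i gives m(x) = 7 + 9·x (degree < 2) with m(α_i) = c_i for every i, so c is indeed a codeword.


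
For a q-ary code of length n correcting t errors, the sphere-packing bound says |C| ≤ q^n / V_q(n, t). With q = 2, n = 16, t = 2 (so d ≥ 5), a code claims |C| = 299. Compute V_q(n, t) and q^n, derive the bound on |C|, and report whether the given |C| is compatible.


V_q(n, t) = 137, q^n = 65536, Hamming bound = 478, |C| = 299 ≤ bound (satisfied).

Step 1: Compute V_q(n, t) = Σ_{j=0}^2 C(n, j) (q−1)^j.
  j = 0: C(16,0)·(1)^0 = 1·1 = 1.
  j = 1: C(16,1)·(1)^1 = 16·1 = 16.
  j = 2: C(16,2)·(1)^2 = 120·1 = 120.
  V_q(n, t) = 1 + 16 + 120 = 137.
Step 2: q^n = 2^16 = 65536.
Step 3: Hamming bound ⌊q^n / V_q(n,t)⌋ = ⌊65536/137⌋ = 478.
Step 4: Compare |C| = 299 to 478: satisfied.
The claimed |C| lies below the Hamming bound.


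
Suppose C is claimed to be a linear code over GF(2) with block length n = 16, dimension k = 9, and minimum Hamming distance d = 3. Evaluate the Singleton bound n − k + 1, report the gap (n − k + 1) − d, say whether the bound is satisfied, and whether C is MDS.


Singleton RHS = n − k + 1 = 8, slack = 5, bound satisfied, not MDS.

Singleton bound: d ≤ n − k + 1.
Here n = 16, k = 9, so n − k + 1 = 8.
Given d = 3, check d ≤ 8: YES.
Slack = (n − k + 1) − d = 5.
The code is NOT MDS (slack = 5 > 0).
Description: the claimed parameters are [16, 9, 3]_2; such a code would be non-MDS.


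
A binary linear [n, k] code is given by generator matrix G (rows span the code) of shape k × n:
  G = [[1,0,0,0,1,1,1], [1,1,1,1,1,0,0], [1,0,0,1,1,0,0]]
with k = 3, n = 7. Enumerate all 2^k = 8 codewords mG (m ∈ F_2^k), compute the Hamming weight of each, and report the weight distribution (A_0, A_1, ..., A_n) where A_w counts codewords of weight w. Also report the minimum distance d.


Weight distribution: A_0 = 1, A_2 = 1, A_3 = 2, A_4 = 1, A_5 = 2, A_6 = 1. Minimum distance d = 2.

Enumerate all 2^3 = 8 messages m ∈ F_2^3.
For each, compute codeword c = mG in F_2^7, then tally its weight.
  m = 000 → c = 0000000, weight = 0.
  m = 100 → c = 1000111, weight = 4.
  m = 010 → c = 1111100, weight = 5.
  m = 110 → c = 0111011, weight = 5.
  m = 001 → c = 1001100, weight = 3.
  m = 101 → c = 0001011, weight = 3.
  m = 011 → c = 0110000, weight = 2.
  m = 111 → c = 1110111, weight = 6.
Tally weights:
  weight 0: 1 codewords.
  weight 2: 1 codewords.
  weight 3: 2 codewords.
  weight 4: 1 codewords.
  weight 5: 2 codewords.
  weight 6: 1 codewords.
Minimum distance d = smallest w > 0 with A_w > 0 = 2.
Sanity: Σ A_w = 8 = 2^3 = 8 ✓.


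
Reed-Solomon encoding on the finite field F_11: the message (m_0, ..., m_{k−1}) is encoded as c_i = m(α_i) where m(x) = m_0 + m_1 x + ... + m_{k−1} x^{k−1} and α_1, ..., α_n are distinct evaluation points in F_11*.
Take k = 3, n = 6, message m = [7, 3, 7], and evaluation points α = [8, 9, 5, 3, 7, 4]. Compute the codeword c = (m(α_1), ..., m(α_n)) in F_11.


c = [6, 7, 10, 2, 8, 10]

Message polynomial: m(x) = 7 + 3·x + 7·x^2 (mod 11).
For each evaluation point α_i, compute m(α_i) mod 11:
  α_1 = 8: Horner steps 7 → 4 → 6, so m(8) = 6.
  α_2 = 9: Horner steps 7 → 0 → 7, so m(9) = 7.
  α_3 = 5: Horner steps 7 → 5 → 10, so m(5) = 10.
  α_4 = 3: Horner steps 7 → 2 → 2, so m(3) = 2.
  α_5 = 7: Horner steps 7 → 8 → 8, so m(7) = 8.
  α_6 = 4: Horner steps 7 → 9 → 10, so m(4) = 10.
Codeword c = [6, 7, 10, 2, 8, 10] ∈ F_11^6.


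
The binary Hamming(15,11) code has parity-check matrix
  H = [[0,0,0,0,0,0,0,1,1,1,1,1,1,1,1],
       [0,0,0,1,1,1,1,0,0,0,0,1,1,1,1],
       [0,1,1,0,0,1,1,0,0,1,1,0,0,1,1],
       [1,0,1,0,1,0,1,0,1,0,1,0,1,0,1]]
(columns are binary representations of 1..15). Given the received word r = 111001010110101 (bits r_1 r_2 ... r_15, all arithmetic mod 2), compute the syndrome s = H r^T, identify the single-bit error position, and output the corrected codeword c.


s = (1, 1, 0, 1)^T, error position = 13, corrected codeword c = 111001010110001

Compute s = H r^T mod 2 one row at a time:
  s_1 = 1 + 0 + 1 + 1 + 0 + 1 + 0 + 1 = 5 ≡ 1 (mod 2).
  s_2 = 0 + 0 + 1 + 0 + 0 + 1 + 0 + 1 = 3 ≡ 1 (mod 2).
  s_3 = 1 + 1 + 1 + 0 + 1 + 1 + 0 + 1 = 6 ≡ 0 (mod 2).
  s_4 = 1 + 1 + 0 + 0 + 0 + 1 + 1 + 1 = 5 ≡ 1 (mod 2).
s = (1, 1, 0, 1)^T — this equals column 13 of H (binary 1101), so error is at position 13.
Correct: flip bit 13 of r = 111001010110101 to get c = 111001010110001.


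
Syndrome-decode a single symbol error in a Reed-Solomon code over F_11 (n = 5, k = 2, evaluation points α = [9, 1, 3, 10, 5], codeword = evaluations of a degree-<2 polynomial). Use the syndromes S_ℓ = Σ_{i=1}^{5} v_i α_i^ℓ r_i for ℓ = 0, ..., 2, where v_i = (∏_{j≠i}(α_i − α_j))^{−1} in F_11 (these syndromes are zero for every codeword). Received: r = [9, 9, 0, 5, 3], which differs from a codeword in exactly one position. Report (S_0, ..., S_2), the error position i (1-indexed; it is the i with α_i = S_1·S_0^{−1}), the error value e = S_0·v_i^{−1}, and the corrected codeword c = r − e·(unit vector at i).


S = (3, 3, 3), error at position 2, error magnitude e = 1, c = [9, 8, 0, 5, 3].

Step 1: column multipliers v_i = (∏_{j≠i}(α_i − α_j))^{−1} mod 11.
  i = 1 (α = 9): (9−1)(9−3)(9−10)(9−5) = 8·6·(−1)·4 = −192 ≡ 6, so v_1 = 6^{−1} = 2 (mod 11).
  i = 2 (α = 1): (1−9)(1−3)(1−10)(1−5) = (−8)·(−2)·(−9)·(−4) = 576 ≡ 4, so v_2 = 4^{−1} = 3 (mod 11).
  i = 3 (α = 3): (3−9)(3−1)(3−10)(3−5) = (−6)·2·(−7)·(−2) = −168 ≡ 8, so v_3 = 8^{−1} = 7 (mod 11).
  i = 4 (α = 10): (10−9)(10−1)(10−3)(10−5) = 1·9·7·5 = 315 ≡ 7, so v_4 = 7^{−1} = 8 (mod 11).
  i = 5 (α = 5): (5−9)(5−1)(5−3)(5−10) = (−4)·4·2·(−5) = 160 ≡ 6, so v_5 = 6^{−1} = 2 (mod 11).
  v = [2, 3, 7, 8, 2].
Step 2: syndromes of r = [9, 9, 0, 5, 3] (all sums mod 11).
  S_0 = Σ v_i r_i = 2·9 + 3·9 + 7·0 + 8·5 + 2·3 = 91 ≡ 3.
  S_1 = Σ v_i α_i r_i = 2·9·9 + 3·1·9 + 7·3·0 + 8·10·5 + 2·5·3 = 619 ≡ 3.
  α_i^2 mod 11 = [4, 1, 9, 1, 3].
  S_2 = Σ v_i α_i^2 r_i = 2·4·9 + 3·1·9 + 7·9·0 + 8·1·5 + 2·3·3 = 157 ≡ 3.
  S = (3, 3, 3) ≠ 0, so r is not a codeword (an error is present).
Step 3: locate the error. For a single error e at position i, S_ℓ = v_i·e·α_i^ℓ, so α_err = S_1/S_0.
  S_0^{−1} = 3^{−1} = 4 (mod 11), so α_err = 3·4 = 12 ≡ 1 = α_2. Error position i = 2.
  Consistency check: S_2/S_1 = 3·4 = 12 ≡ 1 = α_err ✓ (single-error assumption holds).
Step 4: error magnitude e = S_0/v_2 = S_0·∏_{j≠2}(α_2 − α_j) = 3·4 = 12 ≡ 1 (mod 11).
Step 5: correct position 2: c_2 = r_2 − e = 9 − 1 ≡ 8 (mod 11). Hence c = [9, 8, 0, 5, 3].
  Check: interpolating c through the α_i gives m(x) = 1 + 7·x (degree < 2) with m(α_i) = c_i for every i, so c is indeed a codeword.
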